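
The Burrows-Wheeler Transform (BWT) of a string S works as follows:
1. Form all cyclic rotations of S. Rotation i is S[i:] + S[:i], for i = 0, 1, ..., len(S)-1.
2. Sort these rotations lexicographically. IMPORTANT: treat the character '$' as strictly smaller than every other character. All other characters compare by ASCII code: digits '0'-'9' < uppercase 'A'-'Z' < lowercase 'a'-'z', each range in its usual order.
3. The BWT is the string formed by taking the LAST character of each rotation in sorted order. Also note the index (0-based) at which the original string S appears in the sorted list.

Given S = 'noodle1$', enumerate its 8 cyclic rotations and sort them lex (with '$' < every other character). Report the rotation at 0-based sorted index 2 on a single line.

All 8 rotations (rotation i = S[i:]+S[:i]):
  rot[0] = noodle1$
  rot[1] = oodle1$n
  rot[2] = odle1$no
  rot[3] = dle1$noo
  rot[4] = le1$nood
  rot[5] = e1$noodl
  rot[6] = 1$noodle
  rot[7] = $noodle1
Sorted (with $ < everything):
  sorted[0] = $noodle1
  sorted[1] = 1$noodle
  sorted[2] = dle1$noo
  sorted[3] = e1$noodl
  sorted[4] = le1$nood
  sorted[5] = noodle1$
  sorted[6] = odle1$no
  sorted[7] = oodle1$n
sorted[2] = dle1$noo

Answer: dle1$noo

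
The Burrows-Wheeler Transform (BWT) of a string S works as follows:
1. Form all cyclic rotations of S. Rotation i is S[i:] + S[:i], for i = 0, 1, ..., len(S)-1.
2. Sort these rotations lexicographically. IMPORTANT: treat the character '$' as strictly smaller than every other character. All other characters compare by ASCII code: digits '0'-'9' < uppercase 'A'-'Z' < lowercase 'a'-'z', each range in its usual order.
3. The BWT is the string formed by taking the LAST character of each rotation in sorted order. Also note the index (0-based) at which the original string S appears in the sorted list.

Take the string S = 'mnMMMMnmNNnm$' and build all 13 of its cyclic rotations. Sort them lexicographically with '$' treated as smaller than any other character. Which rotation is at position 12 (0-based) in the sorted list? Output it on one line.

Answer: nmNNnm$mnMMMM

Derivation:
All 13 rotations (rotation i = S[i:]+S[:i]):
  rot[0] = mnMMMMnmNNnm$
  rot[1] = nMMMMnmNNnm$m
  rot[2] = MMMMnmNNnm$mn
  rot[3] = MMMnmNNnm$mnM
  rot[4] = MMnmNNnm$mnMM
  rot[5] = MnmNNnm$mnMMM
  rot[6] = nmNNnm$mnMMMM
  rot[7] = mNNnm$mnMMMMn
  rot[8] = NNnm$mnMMMMnm
  rot[9] = Nnm$mnMMMMnmN
  rot[10] = nm$mnMMMMnmNN
  rot[11] = m$mnMMMMnmNNn
  rot[12] = $mnMMMMnmNNnm
Sorted (with $ < everything):
  sorted[0] = $mnMMMMnmNNnm
  sorted[1] = MMMMnmNNnm$mn
  sorted[2] = MMMnmNNnm$mnM
  sorted[3] = MMnmNNnm$mnMM
  sorted[4] = MnmNNnm$mnMMM
  sorted[5] = NNnm$mnMMMMnm
  sorted[6] = Nnm$mnMMMMnmN
  sorted[7] = m$mnMMMMnmNNn
  sorted[8] = mNNnm$mnMMMMn
  sorted[9] = mnMMMMnmNNnm$
  sorted[10] = nMMMMnmNNnm$m
  sorted[11] = nm$mnMMMMnmNN
  sorted[12] = nmNNnm$mnMMMM
sorted[12] = nmNNnm$mnMMMM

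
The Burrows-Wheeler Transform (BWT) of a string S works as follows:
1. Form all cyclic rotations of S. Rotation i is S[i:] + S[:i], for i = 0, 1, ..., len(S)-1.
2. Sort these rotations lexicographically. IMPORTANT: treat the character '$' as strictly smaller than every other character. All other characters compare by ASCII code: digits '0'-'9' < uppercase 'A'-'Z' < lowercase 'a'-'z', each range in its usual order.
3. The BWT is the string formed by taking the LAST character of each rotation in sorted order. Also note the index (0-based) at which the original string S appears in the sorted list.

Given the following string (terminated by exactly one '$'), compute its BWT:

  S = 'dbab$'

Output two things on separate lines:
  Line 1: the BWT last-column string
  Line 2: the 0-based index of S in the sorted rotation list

All 5 rotations (rotation i = S[i:]+S[:i]):
  rot[0] = dbab$
  rot[1] = bab$d
  rot[2] = ab$db
  rot[3] = b$dba
  rot[4] = $dbab
Sorted (with $ < everything):
  sorted[0] = $dbab  (last char: 'b')
  sorted[1] = ab$db  (last char: 'b')
  sorted[2] = b$dba  (last char: 'a')
  sorted[3] = bab$d  (last char: 'd')
  sorted[4] = dbab$  (last char: '$')
Last column: bbad$
Original string S is at sorted index 4

Answer: bbad$
4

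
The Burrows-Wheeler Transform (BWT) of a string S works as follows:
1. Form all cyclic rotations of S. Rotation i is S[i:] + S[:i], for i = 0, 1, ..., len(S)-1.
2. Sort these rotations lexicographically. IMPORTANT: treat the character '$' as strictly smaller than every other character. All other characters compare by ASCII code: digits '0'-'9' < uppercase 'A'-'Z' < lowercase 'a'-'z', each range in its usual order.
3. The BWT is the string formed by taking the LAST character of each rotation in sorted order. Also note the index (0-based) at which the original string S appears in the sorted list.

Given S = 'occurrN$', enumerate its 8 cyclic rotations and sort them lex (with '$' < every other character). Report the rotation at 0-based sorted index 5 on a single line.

All 8 rotations (rotation i = S[i:]+S[:i]):
  rot[0] = occurrN$
  rot[1] = ccurrN$o
  rot[2] = currN$oc
  rot[3] = urrN$occ
  rot[4] = rrN$occu
  rot[5] = rN$occur
  rot[6] = N$occurr
  rot[7] = $occurrN
Sorted (with $ < everything):
  sorted[0] = $occurrN
  sorted[1] = N$occurr
  sorted[2] = ccurrN$o
  sorted[3] = currN$oc
  sorted[4] = occurrN$
  sorted[5] = rN$occur
  sorted[6] = rrN$occu
  sorted[7] = urrN$occ
sorted[5] = rN$occur

Answer: rN$occur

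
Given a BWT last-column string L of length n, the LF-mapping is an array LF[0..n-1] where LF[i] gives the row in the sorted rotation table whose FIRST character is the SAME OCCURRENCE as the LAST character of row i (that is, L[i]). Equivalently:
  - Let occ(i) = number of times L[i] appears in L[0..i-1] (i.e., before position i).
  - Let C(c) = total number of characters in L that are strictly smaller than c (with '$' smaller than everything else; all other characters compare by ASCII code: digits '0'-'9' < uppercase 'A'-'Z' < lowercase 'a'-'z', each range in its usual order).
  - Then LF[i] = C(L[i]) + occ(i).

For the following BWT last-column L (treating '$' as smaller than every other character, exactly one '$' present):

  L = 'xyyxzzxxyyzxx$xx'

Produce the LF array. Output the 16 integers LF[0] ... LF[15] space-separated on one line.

Answer: 1 9 10 2 13 14 3 4 11 12 15 5 6 0 7 8

Derivation:
Char counts: '$':1, 'x':8, 'y':4, 'z':3
C (first-col start): C('$')=0, C('x')=1, C('y')=9, C('z')=13
L[0]='x': occ=0, LF[0]=C('x')+0=1+0=1
L[1]='y': occ=0, LF[1]=C('y')+0=9+0=9
L[2]='y': occ=1, LF[2]=C('y')+1=9+1=10
L[3]='x': occ=1, LF[3]=C('x')+1=1+1=2
L[4]='z': occ=0, LF[4]=C('z')+0=13+0=13
L[5]='z': occ=1, LF[5]=C('z')+1=13+1=14
L[6]='x': occ=2, LF[6]=C('x')+2=1+2=3
L[7]='x': occ=3, LF[7]=C('x')+3=1+3=4
L[8]='y': occ=2, LF[8]=C('y')+2=9+2=11
L[9]='y': occ=3, LF[9]=C('y')+3=9+3=12
L[10]='z': occ=2, LF[10]=C('z')+2=13+2=15
L[11]='x': occ=4, LF[11]=C('x')+4=1+4=5
L[12]='x': occ=5, LF[12]=C('x')+5=1+5=6
L[13]='$': occ=0, LF[13]=C('$')+0=0+0=0
L[14]='x': occ=6, LF[14]=C('x')+6=1+6=7
L[15]='x': occ=7, LF[15]=C('x')+7=1+7=8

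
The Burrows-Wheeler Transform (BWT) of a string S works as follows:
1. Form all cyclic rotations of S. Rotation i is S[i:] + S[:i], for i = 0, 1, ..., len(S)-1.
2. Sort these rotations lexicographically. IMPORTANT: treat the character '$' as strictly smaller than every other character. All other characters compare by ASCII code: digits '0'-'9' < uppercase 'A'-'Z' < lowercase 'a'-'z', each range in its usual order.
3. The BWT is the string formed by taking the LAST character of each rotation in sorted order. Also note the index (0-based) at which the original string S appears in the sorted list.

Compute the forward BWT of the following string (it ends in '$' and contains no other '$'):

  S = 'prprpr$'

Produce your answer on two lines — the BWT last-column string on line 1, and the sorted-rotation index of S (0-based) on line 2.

Answer: rrr$ppp
3

Derivation:
All 7 rotations (rotation i = S[i:]+S[:i]):
  rot[0] = prprpr$
  rot[1] = rprpr$p
  rot[2] = prpr$pr
  rot[3] = rpr$prp
  rot[4] = pr$prpr
  rot[5] = r$prprp
  rot[6] = $prprpr
Sorted (with $ < everything):
  sorted[0] = $prprpr  (last char: 'r')
  sorted[1] = pr$prpr  (last char: 'r')
  sorted[2] = prpr$pr  (last char: 'r')
  sorted[3] = prprpr$  (last char: '$')
  sorted[4] = r$prprp  (last char: 'p')
  sorted[5] = rpr$prp  (last char: 'p')
  sorted[6] = rprpr$p  (last char: 'p')
Last column: rrr$ppp
Original string S is at sorted index 3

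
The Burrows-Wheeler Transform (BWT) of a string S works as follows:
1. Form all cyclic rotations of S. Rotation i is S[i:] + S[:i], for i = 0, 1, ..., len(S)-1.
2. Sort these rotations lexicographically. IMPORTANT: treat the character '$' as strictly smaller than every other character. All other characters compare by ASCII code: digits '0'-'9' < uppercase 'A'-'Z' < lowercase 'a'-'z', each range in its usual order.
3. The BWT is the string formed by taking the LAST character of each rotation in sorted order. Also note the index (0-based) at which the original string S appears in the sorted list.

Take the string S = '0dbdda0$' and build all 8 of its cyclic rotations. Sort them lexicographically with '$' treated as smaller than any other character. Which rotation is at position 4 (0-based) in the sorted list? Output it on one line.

All 8 rotations (rotation i = S[i:]+S[:i]):
  rot[0] = 0dbdda0$
  rot[1] = dbdda0$0
  rot[2] = bdda0$0d
  rot[3] = dda0$0db
  rot[4] = da0$0dbd
  rot[5] = a0$0dbdd
  rot[6] = 0$0dbdda
  rot[7] = $0dbdda0
Sorted (with $ < everything):
  sorted[0] = $0dbdda0
  sorted[1] = 0$0dbdda
  sorted[2] = 0dbdda0$
  sorted[3] = a0$0dbdd
  sorted[4] = bdda0$0d
  sorted[5] = da0$0dbd
  sorted[6] = dbdda0$0
  sorted[7] = dda0$0db
sorted[4] = bdda0$0d

Answer: bdda0$0d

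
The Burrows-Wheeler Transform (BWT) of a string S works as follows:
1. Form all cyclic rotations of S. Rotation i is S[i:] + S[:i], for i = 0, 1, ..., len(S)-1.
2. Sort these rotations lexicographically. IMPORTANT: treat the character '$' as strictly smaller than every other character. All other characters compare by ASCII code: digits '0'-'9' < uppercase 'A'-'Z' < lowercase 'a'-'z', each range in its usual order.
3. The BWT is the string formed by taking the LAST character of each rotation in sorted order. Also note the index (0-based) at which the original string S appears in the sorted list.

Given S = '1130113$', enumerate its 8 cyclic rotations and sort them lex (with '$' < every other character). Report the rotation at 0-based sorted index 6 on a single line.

All 8 rotations (rotation i = S[i:]+S[:i]):
  rot[0] = 1130113$
  rot[1] = 130113$1
  rot[2] = 30113$11
  rot[3] = 0113$113
  rot[4] = 113$1130
  rot[5] = 13$11301
  rot[6] = 3$113011
  rot[7] = $1130113
Sorted (with $ < everything):
  sorted[0] = $1130113
  sorted[1] = 0113$113
  sorted[2] = 113$1130
  sorted[3] = 1130113$
  sorted[4] = 13$11301
  sorted[5] = 130113$1
  sorted[6] = 3$113011
  sorted[7] = 30113$11
sorted[6] = 3$113011

Answer: 3$113011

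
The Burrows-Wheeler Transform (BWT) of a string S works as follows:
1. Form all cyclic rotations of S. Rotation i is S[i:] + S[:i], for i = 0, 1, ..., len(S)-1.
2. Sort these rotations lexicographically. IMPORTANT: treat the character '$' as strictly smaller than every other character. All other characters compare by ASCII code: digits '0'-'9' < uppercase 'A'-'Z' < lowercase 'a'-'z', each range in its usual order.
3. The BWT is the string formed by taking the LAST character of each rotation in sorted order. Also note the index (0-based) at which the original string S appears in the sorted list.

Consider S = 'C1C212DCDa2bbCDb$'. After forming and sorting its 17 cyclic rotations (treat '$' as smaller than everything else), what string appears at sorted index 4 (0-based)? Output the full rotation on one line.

Answer: 2DCDa2bbCDb$C1C21

Derivation:
All 17 rotations (rotation i = S[i:]+S[:i]):
  rot[0] = C1C212DCDa2bbCDb$
  rot[1] = 1C212DCDa2bbCDb$C
  rot[2] = C212DCDa2bbCDb$C1
  rot[3] = 212DCDa2bbCDb$C1C
  rot[4] = 12DCDa2bbCDb$C1C2
  rot[5] = 2DCDa2bbCDb$C1C21
  rot[6] = DCDa2bbCDb$C1C212
  rot[7] = CDa2bbCDb$C1C212D
  rot[8] = Da2bbCDb$C1C212DC
  rot[9] = a2bbCDb$C1C212DCD
  rot[10] = 2bbCDb$C1C212DCDa
  rot[11] = bbCDb$C1C212DCDa2
  rot[12] = bCDb$C1C212DCDa2b
  rot[13] = CDb$C1C212DCDa2bb
  rot[14] = Db$C1C212DCDa2bbC
  rot[15] = b$C1C212DCDa2bbCD
  rot[16] = $C1C212DCDa2bbCDb
Sorted (with $ < everything):
  sorted[0] = $C1C212DCDa2bbCDb
  sorted[1] = 12DCDa2bbCDb$C1C2
  sorted[2] = 1C212DCDa2bbCDb$C
  sorted[3] = 212DCDa2bbCDb$C1C
  sorted[4] = 2DCDa2bbCDb$C1C21
  sorted[5] = 2bbCDb$C1C212DCDa
  sorted[6] = C1C212DCDa2bbCDb$
  sorted[7] = C212DCDa2bbCDb$C1
  sorted[8] = CDa2bbCDb$C1C212D
  sorted[9] = CDb$C1C212DCDa2bb
  sorted[10] = DCDa2bbCDb$C1C212
  sorted[11] = Da2bbCDb$C1C212DC
  sorted[12] = Db$C1C212DCDa2bbC
  sorted[13] = a2bbCDb$C1C212DCD
  sorted[14] = b$C1C212DCDa2bbCD
  sorted[15] = bCDb$C1C212DCDa2b
  sorted[16] = bbCDb$C1C212DCDa2
sorted[4] = 2DCDa2bbCDb$C1C21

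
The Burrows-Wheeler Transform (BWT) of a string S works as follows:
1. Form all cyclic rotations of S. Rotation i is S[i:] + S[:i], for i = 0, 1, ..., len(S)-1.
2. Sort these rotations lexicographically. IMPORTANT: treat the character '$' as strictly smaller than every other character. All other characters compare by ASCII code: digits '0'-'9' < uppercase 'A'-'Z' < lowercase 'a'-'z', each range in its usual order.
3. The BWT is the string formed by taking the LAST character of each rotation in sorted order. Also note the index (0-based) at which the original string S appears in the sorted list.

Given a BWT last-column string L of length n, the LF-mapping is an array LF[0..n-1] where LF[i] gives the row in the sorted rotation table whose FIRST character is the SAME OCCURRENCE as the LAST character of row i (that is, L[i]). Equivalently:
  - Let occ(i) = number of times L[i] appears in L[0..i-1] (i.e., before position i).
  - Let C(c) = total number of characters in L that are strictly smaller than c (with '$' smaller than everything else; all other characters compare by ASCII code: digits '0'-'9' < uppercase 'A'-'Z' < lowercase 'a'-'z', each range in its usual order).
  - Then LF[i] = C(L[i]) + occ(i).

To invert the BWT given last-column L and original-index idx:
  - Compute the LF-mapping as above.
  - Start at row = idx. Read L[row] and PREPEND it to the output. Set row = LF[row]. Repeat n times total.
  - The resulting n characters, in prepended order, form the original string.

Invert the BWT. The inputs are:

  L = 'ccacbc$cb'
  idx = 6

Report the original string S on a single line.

Answer: cbcccabc$

Derivation:
LF mapping: 4 5 1 6 2 7 0 8 3
Walk LF starting at row 6, prepending L[row]:
  step 1: row=6, L[6]='$', prepend. Next row=LF[6]=0
  step 2: row=0, L[0]='c', prepend. Next row=LF[0]=4
  step 3: row=4, L[4]='b', prepend. Next row=LF[4]=2
  step 4: row=2, L[2]='a', prepend. Next row=LF[2]=1
  step 5: row=1, L[1]='c', prepend. Next row=LF[1]=5
  step 6: row=5, L[5]='c', prepend. Next row=LF[5]=7
  step 7: row=7, L[7]='c', prepend. Next row=LF[7]=8
  step 8: row=8, L[8]='b', prepend. Next row=LF[8]=3
  step 9: row=3, L[3]='c', prepend. Next row=LF[3]=6
Reversed output: cbcccabc$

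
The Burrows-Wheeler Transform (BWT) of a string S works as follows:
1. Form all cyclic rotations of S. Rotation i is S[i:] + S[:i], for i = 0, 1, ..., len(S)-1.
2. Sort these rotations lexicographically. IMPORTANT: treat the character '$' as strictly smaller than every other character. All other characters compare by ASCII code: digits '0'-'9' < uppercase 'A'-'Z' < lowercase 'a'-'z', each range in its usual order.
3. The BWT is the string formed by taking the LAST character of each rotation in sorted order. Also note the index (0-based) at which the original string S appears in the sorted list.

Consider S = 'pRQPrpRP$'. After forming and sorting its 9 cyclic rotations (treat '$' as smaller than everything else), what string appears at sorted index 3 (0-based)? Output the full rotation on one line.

Answer: QPrpRP$pR

Derivation:
All 9 rotations (rotation i = S[i:]+S[:i]):
  rot[0] = pRQPrpRP$
  rot[1] = RQPrpRP$p
  rot[2] = QPrpRP$pR
  rot[3] = PrpRP$pRQ
  rot[4] = rpRP$pRQP
  rot[5] = pRP$pRQPr
  rot[6] = RP$pRQPrp
  rot[7] = P$pRQPrpR
  rot[8] = $pRQPrpRP
Sorted (with $ < everything):
  sorted[0] = $pRQPrpRP
  sorted[1] = P$pRQPrpR
  sorted[2] = PrpRP$pRQ
  sorted[3] = QPrpRP$pR
  sorted[4] = RP$pRQPrp
  sorted[5] = RQPrpRP$p
  sorted[6] = pRP$pRQPr
  sorted[7] = pRQPrpRP$
  sorted[8] = rpRP$pRQP
sorted[3] = QPrpRP$pR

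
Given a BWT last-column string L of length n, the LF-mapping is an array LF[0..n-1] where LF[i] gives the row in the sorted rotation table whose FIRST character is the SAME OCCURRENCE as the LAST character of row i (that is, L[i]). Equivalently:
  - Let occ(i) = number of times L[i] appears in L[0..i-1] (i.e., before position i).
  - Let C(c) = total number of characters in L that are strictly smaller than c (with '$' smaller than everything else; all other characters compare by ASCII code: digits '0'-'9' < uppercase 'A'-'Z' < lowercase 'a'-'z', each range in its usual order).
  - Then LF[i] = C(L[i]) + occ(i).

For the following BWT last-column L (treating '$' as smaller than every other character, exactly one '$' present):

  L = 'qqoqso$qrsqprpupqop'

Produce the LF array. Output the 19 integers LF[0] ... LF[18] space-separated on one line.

Char counts: '$':1, 'o':3, 'p':4, 'q':6, 'r':2, 's':2, 'u':1
C (first-col start): C('$')=0, C('o')=1, C('p')=4, C('q')=8, C('r')=14, C('s')=16, C('u')=18
L[0]='q': occ=0, LF[0]=C('q')+0=8+0=8
L[1]='q': occ=1, LF[1]=C('q')+1=8+1=9
L[2]='o': occ=0, LF[2]=C('o')+0=1+0=1
L[3]='q': occ=2, LF[3]=C('q')+2=8+2=10
L[4]='s': occ=0, LF[4]=C('s')+0=16+0=16
L[5]='o': occ=1, LF[5]=C('o')+1=1+1=2
L[6]='$': occ=0, LF[6]=C('$')+0=0+0=0
L[7]='q': occ=3, LF[7]=C('q')+3=8+3=11
L[8]='r': occ=0, LF[8]=C('r')+0=14+0=14
L[9]='s': occ=1, LF[9]=C('s')+1=16+1=17
L[10]='q': occ=4, LF[10]=C('q')+4=8+4=12
L[11]='p': occ=0, LF[11]=C('p')+0=4+0=4
L[12]='r': occ=1, LF[12]=C('r')+1=14+1=15
L[13]='p': occ=1, LF[13]=C('p')+1=4+1=5
L[14]='u': occ=0, LF[14]=C('u')+0=18+0=18
L[15]='p': occ=2, LF[15]=C('p')+2=4+2=6
L[16]='q': occ=5, LF[16]=C('q')+5=8+5=13
L[17]='o': occ=2, LF[17]=C('o')+2=1+2=3
L[18]='p': occ=3, LF[18]=C('p')+3=4+3=7

Answer: 8 9 1 10 16 2 0 11 14 17 12 4 15 5 18 6 13 3 7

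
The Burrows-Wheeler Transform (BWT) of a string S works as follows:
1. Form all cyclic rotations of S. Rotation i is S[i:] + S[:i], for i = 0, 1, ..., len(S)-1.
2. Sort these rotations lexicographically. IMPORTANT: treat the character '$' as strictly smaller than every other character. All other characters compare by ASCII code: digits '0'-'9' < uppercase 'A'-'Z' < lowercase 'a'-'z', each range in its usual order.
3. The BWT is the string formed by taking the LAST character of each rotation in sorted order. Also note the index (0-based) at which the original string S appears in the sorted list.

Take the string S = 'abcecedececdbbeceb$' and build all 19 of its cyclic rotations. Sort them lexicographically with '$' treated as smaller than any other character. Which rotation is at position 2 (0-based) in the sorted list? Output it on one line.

All 19 rotations (rotation i = S[i:]+S[:i]):
  rot[0] = abcecedececdbbeceb$
  rot[1] = bcecedececdbbeceb$a
  rot[2] = cecedececdbbeceb$ab
  rot[3] = ecedececdbbeceb$abc
  rot[4] = cedececdbbeceb$abce
  rot[5] = edececdbbeceb$abcec
  rot[6] = dececdbbeceb$abcece
  rot[7] = ececdbbeceb$abceced
  rot[8] = cecdbbeceb$abcecede
  rot[9] = ecdbbeceb$abcecedec
  rot[10] = cdbbeceb$abcecedece
  rot[11] = dbbeceb$abcecedecec
  rot[12] = bbeceb$abcecedececd
  rot[13] = beceb$abcecedececdb
  rot[14] = eceb$abcecedececdbb
  rot[15] = ceb$abcecedececdbbe
  rot[16] = eb$abcecedececdbbec
  rot[17] = b$abcecedececdbbece
  rot[18] = $abcecedececdbbeceb
Sorted (with $ < everything):
  sorted[0] = $abcecedececdbbeceb
  sorted[1] = abcecedececdbbeceb$
  sorted[2] = b$abcecedececdbbece
  sorted[3] = bbeceb$abcecedececd
  sorted[4] = bcecedececdbbeceb$a
  sorted[5] = beceb$abcecedececdb
  sorted[6] = cdbbeceb$abcecedece
  sorted[7] = ceb$abcecedececdbbe
  sorted[8] = cecdbbeceb$abcecede
  sorted[9] = cecedececdbbeceb$ab
  sorted[10] = cedececdbbeceb$abce
  sorted[11] = dbbeceb$abcecedecec
  sorted[12] = dececdbbeceb$abcece
  sorted[13] = eb$abcecedececdbbec
  sorted[14] = ecdbbeceb$abcecedec
  sorted[15] = eceb$abcecedececdbb
  sorted[16] = ececdbbeceb$abceced
  sorted[17] = ecedececdbbeceb$abc
  sorted[18] = edececdbbeceb$abcec
sorted[2] = b$abcecedececdbbece

Answer: b$abcecedececdbbece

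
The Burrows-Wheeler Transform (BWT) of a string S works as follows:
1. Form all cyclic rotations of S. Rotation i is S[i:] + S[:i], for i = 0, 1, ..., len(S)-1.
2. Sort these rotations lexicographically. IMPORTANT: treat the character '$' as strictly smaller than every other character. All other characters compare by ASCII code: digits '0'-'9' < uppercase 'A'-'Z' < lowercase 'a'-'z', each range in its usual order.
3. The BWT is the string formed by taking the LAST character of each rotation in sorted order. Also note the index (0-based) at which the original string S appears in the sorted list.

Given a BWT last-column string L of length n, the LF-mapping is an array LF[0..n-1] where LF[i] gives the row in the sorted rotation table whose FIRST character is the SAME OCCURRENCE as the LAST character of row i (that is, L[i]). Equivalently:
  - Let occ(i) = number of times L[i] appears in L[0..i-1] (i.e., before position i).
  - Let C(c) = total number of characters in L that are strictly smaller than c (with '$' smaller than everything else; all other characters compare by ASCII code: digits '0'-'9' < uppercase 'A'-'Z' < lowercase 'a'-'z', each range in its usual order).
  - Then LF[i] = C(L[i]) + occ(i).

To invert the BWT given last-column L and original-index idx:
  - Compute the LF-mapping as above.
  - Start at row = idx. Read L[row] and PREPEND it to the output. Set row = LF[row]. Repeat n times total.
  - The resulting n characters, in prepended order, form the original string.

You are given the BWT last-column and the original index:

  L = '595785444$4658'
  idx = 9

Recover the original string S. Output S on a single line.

LF mapping: 5 13 6 10 11 7 1 2 3 0 4 9 8 12
Walk LF starting at row 9, prepending L[row]:
  step 1: row=9, L[9]='$', prepend. Next row=LF[9]=0
  step 2: row=0, L[0]='5', prepend. Next row=LF[0]=5
  step 3: row=5, L[5]='5', prepend. Next row=LF[5]=7
  step 4: row=7, L[7]='4', prepend. Next row=LF[7]=2
  step 5: row=2, L[2]='5', prepend. Next row=LF[2]=6
  step 6: row=6, L[6]='4', prepend. Next row=LF[6]=1
  step 7: row=1, L[1]='9', prepend. Next row=LF[1]=13
  step 8: row=13, L[13]='8', prepend. Next row=LF[13]=12
  step 9: row=12, L[12]='5', prepend. Next row=LF[12]=8
  step 10: row=8, L[8]='4', prepend. Next row=LF[8]=3
  step 11: row=3, L[3]='7', prepend. Next row=LF[3]=10
  step 12: row=10, L[10]='4', prepend. Next row=LF[10]=4
  step 13: row=4, L[4]='8', prepend. Next row=LF[4]=11
  step 14: row=11, L[11]='6', prepend. Next row=LF[11]=9
Reversed output: 6847458945455$

Answer: 6847458945455$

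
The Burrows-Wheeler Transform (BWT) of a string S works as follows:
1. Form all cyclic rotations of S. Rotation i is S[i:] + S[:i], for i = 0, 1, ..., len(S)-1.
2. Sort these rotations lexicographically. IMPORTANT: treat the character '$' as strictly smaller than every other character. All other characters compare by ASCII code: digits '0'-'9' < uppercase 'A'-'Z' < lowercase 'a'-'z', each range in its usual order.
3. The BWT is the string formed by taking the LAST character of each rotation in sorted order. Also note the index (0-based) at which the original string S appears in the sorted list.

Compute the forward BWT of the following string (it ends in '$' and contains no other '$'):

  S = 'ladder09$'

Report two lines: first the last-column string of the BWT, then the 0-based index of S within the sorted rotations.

Answer: 9r0ladd$e
7

Derivation:
All 9 rotations (rotation i = S[i:]+S[:i]):
  rot[0] = ladder09$
  rot[1] = adder09$l
  rot[2] = dder09$la
  rot[3] = der09$lad
  rot[4] = er09$ladd
  rot[5] = r09$ladde
  rot[6] = 09$ladder
  rot[7] = 9$ladder0
  rot[8] = $ladder09
Sorted (with $ < everything):
  sorted[0] = $ladder09  (last char: '9')
  sorted[1] = 09$ladder  (last char: 'r')
  sorted[2] = 9$ladder0  (last char: '0')
  sorted[3] = adder09$l  (last char: 'l')
  sorted[4] = dder09$la  (last char: 'a')
  sorted[5] = der09$lad  (last char: 'd')
  sorted[6] = er09$ladd  (last char: 'd')
  sorted[7] = ladder09$  (last char: '$')
  sorted[8] = r09$ladde  (last char: 'e')
Last column: 9r0ladd$e
Original string S is at sorted index 7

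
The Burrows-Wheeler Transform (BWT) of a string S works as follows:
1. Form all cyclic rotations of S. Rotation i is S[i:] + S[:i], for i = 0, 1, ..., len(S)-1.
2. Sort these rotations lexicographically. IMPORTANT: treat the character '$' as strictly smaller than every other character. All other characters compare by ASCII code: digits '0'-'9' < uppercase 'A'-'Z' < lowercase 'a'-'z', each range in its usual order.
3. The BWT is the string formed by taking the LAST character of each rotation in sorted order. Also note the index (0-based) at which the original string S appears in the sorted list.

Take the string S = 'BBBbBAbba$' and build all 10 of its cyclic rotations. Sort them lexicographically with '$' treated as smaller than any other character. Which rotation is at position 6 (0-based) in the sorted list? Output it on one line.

All 10 rotations (rotation i = S[i:]+S[:i]):
  rot[0] = BBBbBAbba$
  rot[1] = BBbBAbba$B
  rot[2] = BbBAbba$BB
  rot[3] = bBAbba$BBB
  rot[4] = BAbba$BBBb
  rot[5] = Abba$BBBbB
  rot[6] = bba$BBBbBA
  rot[7] = ba$BBBbBAb
  rot[8] = a$BBBbBAbb
  rot[9] = $BBBbBAbba
Sorted (with $ < everything):
  sorted[0] = $BBBbBAbba
  sorted[1] = Abba$BBBbB
  sorted[2] = BAbba$BBBb
  sorted[3] = BBBbBAbba$
  sorted[4] = BBbBAbba$B
  sorted[5] = BbBAbba$BB
  sorted[6] = a$BBBbBAbb
  sorted[7] = bBAbba$BBB
  sorted[8] = ba$BBBbBAb
  sorted[9] = bba$BBBbBA
sorted[6] = a$BBBbBAbb

Answer: a$BBBbBAbb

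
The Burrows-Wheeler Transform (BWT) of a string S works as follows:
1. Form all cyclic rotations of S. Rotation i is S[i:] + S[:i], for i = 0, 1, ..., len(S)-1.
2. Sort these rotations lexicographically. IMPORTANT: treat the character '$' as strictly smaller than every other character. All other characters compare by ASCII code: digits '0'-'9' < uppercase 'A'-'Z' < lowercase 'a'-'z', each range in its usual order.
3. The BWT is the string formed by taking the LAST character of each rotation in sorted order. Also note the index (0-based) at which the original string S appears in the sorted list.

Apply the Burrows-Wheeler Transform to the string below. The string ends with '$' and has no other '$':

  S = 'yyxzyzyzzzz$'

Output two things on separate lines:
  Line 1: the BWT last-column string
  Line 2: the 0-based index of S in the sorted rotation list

Answer: zyy$zzzxyzzy
3

Derivation:
All 12 rotations (rotation i = S[i:]+S[:i]):
  rot[0] = yyxzyzyzzzz$
  rot[1] = yxzyzyzzzz$y
  rot[2] = xzyzyzzzz$yy
  rot[3] = zyzyzzzz$yyx
  rot[4] = yzyzzzz$yyxz
  rot[5] = zyzzzz$yyxzy
  rot[6] = yzzzz$yyxzyz
  rot[7] = zzzz$yyxzyzy
  rot[8] = zzz$yyxzyzyz
  rot[9] = zz$yyxzyzyzz
  rot[10] = z$yyxzyzyzzz
  rot[11] = $yyxzyzyzzzz
Sorted (with $ < everything):
  sorted[0] = $yyxzyzyzzzz  (last char: 'z')
  sorted[1] = xzyzyzzzz$yy  (last char: 'y')
  sorted[2] = yxzyzyzzzz$y  (last char: 'y')
  sorted[3] = yyxzyzyzzzz$  (last char: '$')
  sorted[4] = yzyzzzz$yyxz  (last char: 'z')
  sorted[5] = yzzzz$yyxzyz  (last char: 'z')
  sorted[6] = z$yyxzyzyzzz  (last char: 'z')
  sorted[7] = zyzyzzzz$yyx  (last char: 'x')
  sorted[8] = zyzzzz$yyxzy  (last char: 'y')
  sorted[9] = zz$yyxzyzyzz  (last char: 'z')
  sorted[10] = zzz$yyxzyzyz  (last char: 'z')
  sorted[11] = zzzz$yyxzyzy  (last char: 'y')
Last column: zyy$zzzxyzzy
Original string S is at sorted index 3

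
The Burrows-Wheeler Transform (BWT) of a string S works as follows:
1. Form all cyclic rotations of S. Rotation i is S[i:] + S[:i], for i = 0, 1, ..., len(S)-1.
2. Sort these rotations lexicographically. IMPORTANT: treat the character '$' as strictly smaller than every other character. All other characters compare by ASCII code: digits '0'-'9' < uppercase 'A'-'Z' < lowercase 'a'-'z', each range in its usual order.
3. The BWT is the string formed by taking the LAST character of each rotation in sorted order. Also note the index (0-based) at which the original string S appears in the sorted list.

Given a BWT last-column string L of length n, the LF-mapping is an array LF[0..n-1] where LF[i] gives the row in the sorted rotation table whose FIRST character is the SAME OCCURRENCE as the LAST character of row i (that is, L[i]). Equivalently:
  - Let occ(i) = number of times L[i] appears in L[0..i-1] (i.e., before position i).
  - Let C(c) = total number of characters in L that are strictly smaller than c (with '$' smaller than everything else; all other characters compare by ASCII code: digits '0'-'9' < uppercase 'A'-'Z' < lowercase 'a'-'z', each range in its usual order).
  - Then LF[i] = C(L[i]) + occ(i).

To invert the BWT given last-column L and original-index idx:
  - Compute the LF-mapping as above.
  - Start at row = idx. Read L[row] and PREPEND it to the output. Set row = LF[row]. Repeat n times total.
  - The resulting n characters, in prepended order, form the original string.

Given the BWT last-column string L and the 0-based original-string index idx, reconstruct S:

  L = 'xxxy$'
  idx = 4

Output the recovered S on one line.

Answer: yxxx$

Derivation:
LF mapping: 1 2 3 4 0
Walk LF starting at row 4, prepending L[row]:
  step 1: row=4, L[4]='$', prepend. Next row=LF[4]=0
  step 2: row=0, L[0]='x', prepend. Next row=LF[0]=1
  step 3: row=1, L[1]='x', prepend. Next row=LF[1]=2
  step 4: row=2, L[2]='x', prepend. Next row=LF[2]=3
  step 5: row=3, L[3]='y', prepend. Next row=LF[3]=4
Reversed output: yxxx$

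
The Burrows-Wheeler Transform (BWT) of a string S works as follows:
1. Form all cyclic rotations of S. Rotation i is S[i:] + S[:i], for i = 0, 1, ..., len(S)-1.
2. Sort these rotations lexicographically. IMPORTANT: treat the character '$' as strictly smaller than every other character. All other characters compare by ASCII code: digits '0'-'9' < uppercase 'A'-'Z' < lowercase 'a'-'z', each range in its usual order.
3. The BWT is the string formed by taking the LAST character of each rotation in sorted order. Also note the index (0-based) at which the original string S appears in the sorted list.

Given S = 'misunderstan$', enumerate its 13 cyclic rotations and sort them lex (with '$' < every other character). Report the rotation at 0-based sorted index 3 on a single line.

Answer: erstan$misund

Derivation:
All 13 rotations (rotation i = S[i:]+S[:i]):
  rot[0] = misunderstan$
  rot[1] = isunderstan$m
  rot[2] = sunderstan$mi
  rot[3] = understan$mis
  rot[4] = nderstan$misu
  rot[5] = derstan$misun
  rot[6] = erstan$misund
  rot[7] = rstan$misunde
  rot[8] = stan$misunder
  rot[9] = tan$misunders
  rot[10] = an$misunderst
  rot[11] = n$misundersta
  rot[12] = $misunderstan
Sorted (with $ < everything):
  sorted[0] = $misunderstan
  sorted[1] = an$misunderst
  sorted[2] = derstan$misun
  sorted[3] = erstan$misund
  sorted[4] = isunderstan$m
  sorted[5] = misunderstan$
  sorted[6] = n$misundersta
  sorted[7] = nderstan$misu
  sorted[8] = rstan$misunde
  sorted[9] = stan$misunder
  sorted[10] = sunderstan$mi
  sorted[11] = tan$misunders
  sorted[12] = understan$mis
sorted[3] = erstan$misund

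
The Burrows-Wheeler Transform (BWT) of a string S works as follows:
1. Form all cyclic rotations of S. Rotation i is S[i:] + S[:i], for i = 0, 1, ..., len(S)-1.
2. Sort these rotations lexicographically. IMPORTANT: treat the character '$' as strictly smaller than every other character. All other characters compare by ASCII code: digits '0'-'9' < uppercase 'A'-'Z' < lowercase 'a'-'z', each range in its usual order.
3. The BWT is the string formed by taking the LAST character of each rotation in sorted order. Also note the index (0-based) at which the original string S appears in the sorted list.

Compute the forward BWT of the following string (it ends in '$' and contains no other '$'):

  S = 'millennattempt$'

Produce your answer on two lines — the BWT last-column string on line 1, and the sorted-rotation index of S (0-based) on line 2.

All 15 rotations (rotation i = S[i:]+S[:i]):
  rot[0] = millennattempt$
  rot[1] = illennattempt$m
  rot[2] = llennattempt$mi
  rot[3] = lennattempt$mil
  rot[4] = ennattempt$mill
  rot[5] = nnattempt$mille
  rot[6] = nattempt$millen
  rot[7] = attempt$millenn
  rot[8] = ttempt$millenna
  rot[9] = tempt$millennat
  rot[10] = empt$millennatt
  rot[11] = mpt$millennatte
  rot[12] = pt$millennattem
  rot[13] = t$millennattemp
  rot[14] = $millennattempt
Sorted (with $ < everything):
  sorted[0] = $millennattempt  (last char: 't')
  sorted[1] = attempt$millenn  (last char: 'n')
  sorted[2] = empt$millennatt  (last char: 't')
  sorted[3] = ennattempt$mill  (last char: 'l')
  sorted[4] = illennattempt$m  (last char: 'm')
  sorted[5] = lennattempt$mil  (last char: 'l')
  sorted[6] = llennattempt$mi  (last char: 'i')
  sorted[7] = millennattempt$  (last char: '$')
  sorted[8] = mpt$millennatte  (last char: 'e')
  sorted[9] = nattempt$millen  (last char: 'n')
  sorted[10] = nnattempt$mille  (last char: 'e')
  sorted[11] = pt$millennattem  (last char: 'm')
  sorted[12] = t$millennattemp  (last char: 'p')
  sorted[13] = tempt$millennat  (last char: 't')
  sorted[14] = ttempt$millenna  (last char: 'a')
Last column: tntlmli$enempta
Original string S is at sorted index 7

Answer: tntlmli$enempta
7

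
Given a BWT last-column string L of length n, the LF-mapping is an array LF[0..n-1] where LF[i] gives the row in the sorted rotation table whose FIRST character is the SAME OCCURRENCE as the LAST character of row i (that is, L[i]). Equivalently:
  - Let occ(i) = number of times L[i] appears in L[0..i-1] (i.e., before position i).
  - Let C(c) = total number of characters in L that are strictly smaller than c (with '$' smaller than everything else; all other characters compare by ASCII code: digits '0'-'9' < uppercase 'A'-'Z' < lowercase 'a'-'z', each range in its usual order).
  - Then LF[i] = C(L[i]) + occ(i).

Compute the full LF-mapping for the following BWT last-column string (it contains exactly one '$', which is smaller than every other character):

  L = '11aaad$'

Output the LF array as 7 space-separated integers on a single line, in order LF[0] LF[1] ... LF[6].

Char counts: '$':1, '1':2, 'a':3, 'd':1
C (first-col start): C('$')=0, C('1')=1, C('a')=3, C('d')=6
L[0]='1': occ=0, LF[0]=C('1')+0=1+0=1
L[1]='1': occ=1, LF[1]=C('1')+1=1+1=2
L[2]='a': occ=0, LF[2]=C('a')+0=3+0=3
L[3]='a': occ=1, LF[3]=C('a')+1=3+1=4
L[4]='a': occ=2, LF[4]=C('a')+2=3+2=5
L[5]='d': occ=0, LF[5]=C('d')+0=6+0=6
L[6]='$': occ=0, LF[6]=C('$')+0=0+0=0

Answer: 1 2 3 4 5 6 0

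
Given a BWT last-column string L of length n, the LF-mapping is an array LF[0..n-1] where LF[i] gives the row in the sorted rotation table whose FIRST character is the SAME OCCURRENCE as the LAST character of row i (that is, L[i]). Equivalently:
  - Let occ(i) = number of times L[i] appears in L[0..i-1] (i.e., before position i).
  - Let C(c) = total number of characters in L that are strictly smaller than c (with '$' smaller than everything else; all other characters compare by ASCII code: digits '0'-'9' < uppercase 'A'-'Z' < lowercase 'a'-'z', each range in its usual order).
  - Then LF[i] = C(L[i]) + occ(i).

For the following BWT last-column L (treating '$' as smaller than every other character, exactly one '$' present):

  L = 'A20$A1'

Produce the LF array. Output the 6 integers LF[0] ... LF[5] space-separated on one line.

Answer: 4 3 1 0 5 2

Derivation:
Char counts: '$':1, '0':1, '1':1, '2':1, 'A':2
C (first-col start): C('$')=0, C('0')=1, C('1')=2, C('2')=3, C('A')=4
L[0]='A': occ=0, LF[0]=C('A')+0=4+0=4
L[1]='2': occ=0, LF[1]=C('2')+0=3+0=3
L[2]='0': occ=0, LF[2]=C('0')+0=1+0=1
L[3]='$': occ=0, LF[3]=C('$')+0=0+0=0
L[4]='A': occ=1, LF[4]=C('A')+1=4+1=5
L[5]='1': occ=0, LF[5]=C('1')+0=2+0=2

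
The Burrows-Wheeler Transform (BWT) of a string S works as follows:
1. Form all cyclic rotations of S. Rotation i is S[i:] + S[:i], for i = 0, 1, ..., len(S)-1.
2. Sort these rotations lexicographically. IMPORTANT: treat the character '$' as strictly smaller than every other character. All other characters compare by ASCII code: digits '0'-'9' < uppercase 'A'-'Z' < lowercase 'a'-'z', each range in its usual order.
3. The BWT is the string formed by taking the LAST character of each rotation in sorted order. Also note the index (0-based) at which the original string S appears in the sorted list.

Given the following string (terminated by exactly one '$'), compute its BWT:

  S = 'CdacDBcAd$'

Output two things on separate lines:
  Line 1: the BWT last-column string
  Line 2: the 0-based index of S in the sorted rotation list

Answer: dcD$cdBaAC
3

Derivation:
All 10 rotations (rotation i = S[i:]+S[:i]):
  rot[0] = CdacDBcAd$
  rot[1] = dacDBcAd$C
  rot[2] = acDBcAd$Cd
  rot[3] = cDBcAd$Cda
  rot[4] = DBcAd$Cdac
  rot[5] = BcAd$CdacD
  rot[6] = cAd$CdacDB
  rot[7] = Ad$CdacDBc
  rot[8] = d$CdacDBcA
  rot[9] = $CdacDBcAd
Sorted (with $ < everything):
  sorted[0] = $CdacDBcAd  (last char: 'd')
  sorted[1] = Ad$CdacDBc  (last char: 'c')
  sorted[2] = BcAd$CdacD  (last char: 'D')
  sorted[3] = CdacDBcAd$  (last char: '$')
  sorted[4] = DBcAd$Cdac  (last char: 'c')
  sorted[5] = acDBcAd$Cd  (last char: 'd')
  sorted[6] = cAd$CdacDB  (last char: 'B')
  sorted[7] = cDBcAd$Cda  (last char: 'a')
  sorted[8] = d$CdacDBcA  (last char: 'A')
  sorted[9] = dacDBcAd$C  (last char: 'C')
Last column: dcD$cdBaAC
Original string S is at sorted index 3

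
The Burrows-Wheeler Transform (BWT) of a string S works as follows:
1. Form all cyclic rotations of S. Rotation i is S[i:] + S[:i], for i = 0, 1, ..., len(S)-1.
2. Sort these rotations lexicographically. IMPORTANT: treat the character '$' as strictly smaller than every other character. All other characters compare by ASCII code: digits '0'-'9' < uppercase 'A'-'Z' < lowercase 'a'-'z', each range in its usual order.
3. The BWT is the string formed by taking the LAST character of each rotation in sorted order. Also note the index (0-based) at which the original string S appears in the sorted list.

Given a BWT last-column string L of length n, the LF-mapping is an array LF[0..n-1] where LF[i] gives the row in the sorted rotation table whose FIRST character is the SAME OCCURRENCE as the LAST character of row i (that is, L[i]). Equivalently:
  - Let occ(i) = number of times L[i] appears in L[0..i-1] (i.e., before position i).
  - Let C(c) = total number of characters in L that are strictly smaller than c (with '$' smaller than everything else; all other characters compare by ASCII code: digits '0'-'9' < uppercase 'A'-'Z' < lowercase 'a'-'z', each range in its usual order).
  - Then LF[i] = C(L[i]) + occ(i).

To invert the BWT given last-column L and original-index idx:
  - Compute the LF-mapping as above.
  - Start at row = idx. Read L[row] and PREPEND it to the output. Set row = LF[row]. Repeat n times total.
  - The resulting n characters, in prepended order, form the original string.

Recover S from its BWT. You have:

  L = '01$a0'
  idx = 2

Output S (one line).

Answer: 0a10$

Derivation:
LF mapping: 1 3 0 4 2
Walk LF starting at row 2, prepending L[row]:
  step 1: row=2, L[2]='$', prepend. Next row=LF[2]=0
  step 2: row=0, L[0]='0', prepend. Next row=LF[0]=1
  step 3: row=1, L[1]='1', prepend. Next row=LF[1]=3
  step 4: row=3, L[3]='a', prepend. Next row=LF[3]=4
  step 5: row=4, L[4]='0', prepend. Next row=LF[4]=2
Reversed output: 0a10$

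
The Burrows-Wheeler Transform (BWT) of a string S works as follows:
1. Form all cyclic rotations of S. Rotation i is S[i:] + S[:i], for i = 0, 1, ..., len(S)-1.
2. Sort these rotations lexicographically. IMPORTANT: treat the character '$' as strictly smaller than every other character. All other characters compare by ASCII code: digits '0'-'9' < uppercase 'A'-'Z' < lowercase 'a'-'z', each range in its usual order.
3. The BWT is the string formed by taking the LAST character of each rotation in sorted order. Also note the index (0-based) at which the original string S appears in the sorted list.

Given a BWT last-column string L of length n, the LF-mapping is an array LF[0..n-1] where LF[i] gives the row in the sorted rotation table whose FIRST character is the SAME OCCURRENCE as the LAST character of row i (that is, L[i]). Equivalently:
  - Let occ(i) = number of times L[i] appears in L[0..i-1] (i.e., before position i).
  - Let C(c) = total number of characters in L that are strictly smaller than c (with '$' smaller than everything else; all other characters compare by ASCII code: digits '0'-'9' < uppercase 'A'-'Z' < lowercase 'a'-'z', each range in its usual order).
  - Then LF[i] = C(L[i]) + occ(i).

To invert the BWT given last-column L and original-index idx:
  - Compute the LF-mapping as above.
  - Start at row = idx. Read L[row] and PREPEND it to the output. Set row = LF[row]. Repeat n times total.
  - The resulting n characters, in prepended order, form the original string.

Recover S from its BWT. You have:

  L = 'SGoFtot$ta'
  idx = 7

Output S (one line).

Answer: tattooGFS$

Derivation:
LF mapping: 3 2 5 1 7 6 8 0 9 4
Walk LF starting at row 7, prepending L[row]:
  step 1: row=7, L[7]='$', prepend. Next row=LF[7]=0
  step 2: row=0, L[0]='S', prepend. Next row=LF[0]=3
  step 3: row=3, L[3]='F', prepend. Next row=LF[3]=1
  step 4: row=1, L[1]='G', prepend. Next row=LF[1]=2
  step 5: row=2, L[2]='o', prepend. Next row=LF[2]=5
  step 6: row=5, L[5]='o', prepend. Next row=LF[5]=6
  step 7: row=6, L[6]='t', prepend. Next row=LF[6]=8
  step 8: row=8, L[8]='t', prepend. Next row=LF[8]=9
  step 9: row=9, L[9]='a', prepend. Next row=LF[9]=4
  step 10: row=4, L[4]='t', prepend. Next row=LF[4]=7
Reversed output: tattooGFS$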